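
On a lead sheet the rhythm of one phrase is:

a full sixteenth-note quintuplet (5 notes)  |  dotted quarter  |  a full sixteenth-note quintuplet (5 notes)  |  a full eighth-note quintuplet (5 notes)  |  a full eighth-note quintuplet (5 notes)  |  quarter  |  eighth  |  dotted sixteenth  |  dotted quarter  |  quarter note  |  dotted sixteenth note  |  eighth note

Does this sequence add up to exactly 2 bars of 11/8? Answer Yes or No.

One bar of 11/8 = 44 thirty-second notes, so 2 bars = 88.
Convert each value to thirty-second notes: a full sixteenth-note quintuplet (5 notes) (five quintuplet sixteenths span one quarter) = 8; dotted quarter = 12; a full sixteenth-note quintuplet (5 notes) (five quintuplet sixteenths span one quarter) = 8; a full eighth-note quintuplet (5 notes) (five quintuplet eighths span one half) = 16; a full eighth-note quintuplet (5 notes) (five quintuplet eighths span one half) = 16; quarter = 8; eighth = 4; dotted sixteenth = 3; dotted quarter = 12; quarter note = 8; dotted sixteenth note = 3; eighth note = 4.
Altogether 8 + 12 + 8 + 16 + 16 + 8 + 4 + 3 + 12 + 8 + 3 + 4 = 102.
102 exceeds 88, so the answer is No.

No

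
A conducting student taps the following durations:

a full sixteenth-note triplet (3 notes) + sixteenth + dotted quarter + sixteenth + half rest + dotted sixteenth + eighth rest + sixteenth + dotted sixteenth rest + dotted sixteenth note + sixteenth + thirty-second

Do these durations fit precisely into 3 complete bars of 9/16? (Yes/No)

One bar of 9/16 = 18 thirty-second notes, so 3 bars = 54.
Each duration in thirty-second notes: a full sixteenth-note triplet (3 notes) (three triplet sixteenths span one eighth) = 4; sixteenth = 2; dotted quarter = 12; sixteenth = 2; half rest = 16; dotted sixteenth = 3; eighth rest = 4; sixteenth = 2; dotted sixteenth rest = 3; dotted sixteenth note = 3; sixteenth = 2; thirty-second = 1.
Altogether 4 + 2 + 12 + 2 + 16 + 3 + 4 + 2 + 3 + 3 + 2 + 1 = 54.
54 equals 54, so the answer is Yes.

Yes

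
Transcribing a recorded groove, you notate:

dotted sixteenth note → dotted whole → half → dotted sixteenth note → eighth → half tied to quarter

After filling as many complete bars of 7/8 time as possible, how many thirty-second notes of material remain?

One bar of 7/8 = 28 thirty-second notes.
Convert each value to thirty-second notes: dotted sixteenth note = 3; dotted whole = 48; half = 16; dotted sixteenth note = 3; eighth = 4; half tied to quarter (half + quarter) = 24.
Sum: 3 + 48 + 16 + 3 + 4 + 24 = 98.
98 ÷ 28 = 3 complete bars with 14 thirty-second notes remaining.

14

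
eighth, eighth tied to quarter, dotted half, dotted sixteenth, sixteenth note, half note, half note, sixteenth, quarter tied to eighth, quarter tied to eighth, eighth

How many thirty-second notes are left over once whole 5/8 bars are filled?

One bar of 5/8 = 20 thirty-second notes.
Convert each value to thirty-second notes: eighth = 4; eighth tied to quarter (eighth + quarter) = 12; dotted half = 24; dotted sixteenth = 3; sixteenth note = 2; half note = 16; half note = 16; sixteenth = 2; quarter tied to eighth (quarter + eighth) = 12; quarter tied to eighth (quarter + eighth) = 12; eighth = 4.
Sum: 4 + 12 + 24 + 3 + 2 + 16 + 16 + 2 + 12 + 12 + 4 = 107.
107 ÷ 20 = 5 complete bars with 7 thirty-second notes remaining.

7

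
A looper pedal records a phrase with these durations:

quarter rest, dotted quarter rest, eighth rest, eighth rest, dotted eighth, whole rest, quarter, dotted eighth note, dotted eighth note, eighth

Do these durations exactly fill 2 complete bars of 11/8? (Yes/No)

No

One bar of 11/8 = 22 sixteenth notes, so 2 bars = 44.
Express everything in sixteenth notes: quarter rest = 4; dotted quarter rest = 6; eighth rest = 2; eighth rest = 2; dotted eighth = 3; whole rest = 16; quarter = 4; dotted eighth note = 3; dotted eighth note = 3; eighth = 2.
Adding: 4 + 6 + 2 + 2 + 3 + 16 + 4 + 3 + 3 + 2 = 45.
45 exceeds 44, so the answer is No.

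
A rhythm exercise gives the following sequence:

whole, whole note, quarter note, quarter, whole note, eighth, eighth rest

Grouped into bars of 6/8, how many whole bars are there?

One bar of 6/8 = 6 eighth notes.
Each duration in eighth notes: whole = 8; whole note = 8; quarter note = 2; quarter = 2; whole note = 8; eighth = 1; eighth rest = 1.
Sum: 8 + 8 + 2 + 2 + 8 + 1 + 1 = 30.
30 ÷ 6 = 5 complete bars with 0 left over.

5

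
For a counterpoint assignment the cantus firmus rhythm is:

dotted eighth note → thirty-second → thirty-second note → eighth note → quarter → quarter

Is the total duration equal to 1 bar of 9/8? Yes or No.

No

One bar of 9/8 = 36 thirty-second notes.
Express everything in thirty-second notes: dotted eighth note = 6; thirty-second = 1; thirty-second note = 1; eighth note = 4; quarter = 8; quarter = 8.
Altogether 6 + 1 + 1 + 4 + 8 + 8 = 28.
28 falls short of 36, so the answer is No.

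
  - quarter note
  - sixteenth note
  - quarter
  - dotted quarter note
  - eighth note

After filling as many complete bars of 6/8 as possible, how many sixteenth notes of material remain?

One bar of 6/8 = 12 sixteenth notes.
Express everything in sixteenth notes: quarter note = 4; sixteenth note = 1; quarter = 4; dotted quarter note = 6; eighth note = 2.
Sum: 4 + 1 + 4 + 6 + 2 = 17.
17 ÷ 12 = 1 complete bar with 5 sixteenth notes remaining.

5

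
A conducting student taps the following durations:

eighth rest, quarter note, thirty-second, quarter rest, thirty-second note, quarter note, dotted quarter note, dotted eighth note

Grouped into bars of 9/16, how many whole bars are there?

2

One bar of 9/16 = 18 thirty-second notes.
Convert each value to thirty-second notes: eighth rest = 4; quarter note = 8; thirty-second = 1; quarter rest = 8; thirty-second note = 1; quarter note = 8; dotted quarter note = 12; dotted eighth note = 6.
Sum: 4 + 8 + 1 + 8 + 1 + 8 + 12 + 6 = 48.
48 ÷ 18 = 2 complete bars with 12 left over.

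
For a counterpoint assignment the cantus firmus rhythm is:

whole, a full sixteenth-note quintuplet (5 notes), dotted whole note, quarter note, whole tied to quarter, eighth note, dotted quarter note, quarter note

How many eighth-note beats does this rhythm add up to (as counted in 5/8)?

40

One eighth-note beat = 2 sixteenth notes.
In sixteenth notes: whole = 16; a full sixteenth-note quintuplet (5 notes) (five quintuplet sixteenths span one quarter) = 4; dotted whole note = 24; quarter note = 4; whole tied to quarter (whole + quarter) = 20; eighth note = 2; dotted quarter note = 6; quarter note = 4.
Altogether 16 + 4 + 24 + 4 + 20 + 2 + 6 + 4 = 80.
80 ÷ 2 = 40 beats.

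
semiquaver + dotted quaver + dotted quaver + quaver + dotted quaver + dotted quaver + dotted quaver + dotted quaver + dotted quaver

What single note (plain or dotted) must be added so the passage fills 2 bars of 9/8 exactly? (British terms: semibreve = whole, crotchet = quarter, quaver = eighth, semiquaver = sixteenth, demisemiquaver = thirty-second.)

dotted half note

2 bars of 9/8 = 36 sixteenth notes.
Convert each value to sixteenth notes: semiquaver = 1; dotted quaver = 3; dotted quaver = 3; quaver = 2; dotted quaver = 3; dotted quaver = 3; dotted quaver = 3; dotted quaver = 3; dotted quaver = 3.
Adding: 1 + 3 + 3 + 2 + 3 + 3 + 3 + 3 + 3 = 24.
Remaining: 36 − 24 = 12 sixteenth notes, which is a dotted half note.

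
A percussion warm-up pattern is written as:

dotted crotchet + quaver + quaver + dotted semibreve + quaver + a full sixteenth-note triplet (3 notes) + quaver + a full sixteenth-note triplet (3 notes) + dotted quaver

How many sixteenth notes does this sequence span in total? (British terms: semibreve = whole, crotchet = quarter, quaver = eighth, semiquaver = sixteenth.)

Express everything in sixteenth notes: dotted crotchet = 6; quaver = 2; quaver = 2; dotted semibreve = 24; quaver = 2; a full sixteenth-note triplet (3 notes) (three triplet sixteenths span one eighth) = 2; quaver = 2; a full sixteenth-note triplet (3 notes) (three triplet sixteenths span one eighth) = 2; dotted quaver = 3.
Total: 6 + 2 + 2 + 24 + 2 + 2 + 2 + 2 + 3 = 45 sixteenth notes.

45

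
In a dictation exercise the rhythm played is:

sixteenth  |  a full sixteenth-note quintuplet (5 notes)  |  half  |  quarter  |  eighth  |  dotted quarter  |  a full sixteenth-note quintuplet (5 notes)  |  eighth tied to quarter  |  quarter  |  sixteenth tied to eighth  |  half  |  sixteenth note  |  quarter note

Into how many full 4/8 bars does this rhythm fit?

6

One bar of 4/8 = 8 sixteenth notes.
Each duration in sixteenth notes: sixteenth = 1; a full sixteenth-note quintuplet (5 notes) (five quintuplet sixteenths span one quarter) = 4; half = 8; quarter = 4; eighth = 2; dotted quarter = 6; a full sixteenth-note quintuplet (5 notes) (five quintuplet sixteenths span one quarter) = 4; eighth tied to quarter (eighth + quarter) = 6; quarter = 4; sixteenth tied to eighth (sixteenth + eighth) = 3; half = 8; sixteenth note = 1; quarter note = 4.
Sum: 1 + 4 + 8 + 4 + 2 + 6 + 4 + 6 + 4 + 3 + 8 + 1 + 4 = 55.
55 ÷ 8 = 6 complete bars with 7 left over.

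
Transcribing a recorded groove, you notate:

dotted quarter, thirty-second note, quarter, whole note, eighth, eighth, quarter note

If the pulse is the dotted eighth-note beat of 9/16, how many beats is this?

One dotted eighth-note beat = 6 thirty-second notes.
Express everything in thirty-second notes: dotted quarter = 12; thirty-second note = 1; quarter = 8; whole note = 32; eighth = 4; eighth = 4; quarter note = 8.
Adding: 12 + 1 + 8 + 32 + 4 + 4 + 8 = 69.
69 ÷ 6 = 11.5 beats.

11.5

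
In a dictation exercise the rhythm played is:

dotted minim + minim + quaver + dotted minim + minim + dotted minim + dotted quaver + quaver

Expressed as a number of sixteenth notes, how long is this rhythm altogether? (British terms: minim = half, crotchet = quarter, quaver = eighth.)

59

Express everything in sixteenth notes: dotted minim = 12; minim = 8; quaver = 2; dotted minim = 12; minim = 8; dotted minim = 12; dotted quaver = 3; quaver = 2.
Sum: 12 + 8 + 2 + 12 + 8 + 12 + 3 + 2 = 59 sixteenth notes.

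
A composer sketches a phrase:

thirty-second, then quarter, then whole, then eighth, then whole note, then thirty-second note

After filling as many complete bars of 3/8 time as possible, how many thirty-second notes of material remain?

One bar of 3/8 = 12 thirty-second notes.
Convert each value to thirty-second notes: thirty-second = 1; quarter = 8; whole = 32; eighth = 4; whole note = 32; thirty-second note = 1.
Total: 1 + 8 + 32 + 4 + 32 + 1 = 78.
78 ÷ 12 = 6 complete bars with 6 thirty-second notes remaining.

6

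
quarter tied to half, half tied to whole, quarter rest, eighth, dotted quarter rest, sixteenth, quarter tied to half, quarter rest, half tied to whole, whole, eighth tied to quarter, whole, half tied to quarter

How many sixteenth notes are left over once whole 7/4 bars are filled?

One bar of 7/4 = 28 sixteenth notes.
Each duration in sixteenth notes: quarter tied to half (quarter + half) = 12; half tied to whole (half + whole) = 24; quarter rest = 4; eighth = 2; dotted quarter rest = 6; sixteenth = 1; quarter tied to half (quarter + half) = 12; quarter rest = 4; half tied to whole (half + whole) = 24; whole = 16; eighth tied to quarter (eighth + quarter) = 6; whole = 16; half tied to quarter (half + quarter) = 12.
Sum: 12 + 24 + 4 + 2 + 6 + 1 + 12 + 4 + 24 + 16 + 6 + 16 + 12 = 139.
139 ÷ 28 = 4 complete bars with 27 sixteenth notes remaining.

27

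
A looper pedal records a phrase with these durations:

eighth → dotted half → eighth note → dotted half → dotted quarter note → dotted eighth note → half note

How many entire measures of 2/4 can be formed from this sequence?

One bar of 2/4 = 8 sixteenth notes.
In sixteenth notes: eighth = 2; dotted half = 12; eighth note = 2; dotted half = 12; dotted quarter note = 6; dotted eighth note = 3; half note = 8.
Altogether 2 + 12 + 2 + 12 + 6 + 3 + 8 = 45.
45 ÷ 8 = 5 complete bars with 5 left over.

5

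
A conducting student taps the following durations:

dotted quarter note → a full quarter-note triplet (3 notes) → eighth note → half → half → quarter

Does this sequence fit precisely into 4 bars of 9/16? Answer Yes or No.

Yes

One bar of 9/16 = 9 sixteenth notes, so 4 bars = 36.
Working in sixteenth notes: dotted quarter note = 6; a full quarter-note triplet (3 notes) (three triplet quarters span one half) = 8; eighth note = 2; half = 8; half = 8; quarter = 4.
Total: 6 + 8 + 2 + 8 + 8 + 4 = 36.
36 equals 36, so the answer is Yes.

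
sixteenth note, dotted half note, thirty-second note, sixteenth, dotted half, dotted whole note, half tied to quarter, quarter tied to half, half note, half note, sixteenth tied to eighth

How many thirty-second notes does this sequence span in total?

Each duration in thirty-second notes: sixteenth note = 2; dotted half note = 24; thirty-second note = 1; sixteenth = 2; dotted half = 24; dotted whole note = 48; half tied to quarter (half + quarter) = 24; quarter tied to half (quarter + half) = 24; half note = 16; half note = 16; sixteenth tied to eighth (sixteenth + eighth) = 6.
Sum: 2 + 24 + 1 + 2 + 24 + 48 + 24 + 24 + 16 + 16 + 6 = 187 thirty-second notes.

187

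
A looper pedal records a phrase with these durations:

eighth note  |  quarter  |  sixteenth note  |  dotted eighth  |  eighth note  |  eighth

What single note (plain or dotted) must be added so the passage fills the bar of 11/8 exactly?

half note

The bar of 11/8 = 22 sixteenth notes.
Each duration in sixteenth notes: eighth note = 2; quarter = 4; sixteenth note = 1; dotted eighth = 3; eighth note = 2; eighth = 2.
Altogether 2 + 4 + 1 + 3 + 2 + 2 = 14.
Remaining: 22 − 14 = 8 sixteenth notes, which is a half note.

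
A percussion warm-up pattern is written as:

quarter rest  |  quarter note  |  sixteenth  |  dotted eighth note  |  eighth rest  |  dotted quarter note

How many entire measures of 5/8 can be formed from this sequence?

One bar of 5/8 = 10 sixteenth notes.
Express everything in sixteenth notes: quarter rest = 4; quarter note = 4; sixteenth = 1; dotted eighth note = 3; eighth rest = 2; dotted quarter note = 6.
Altogether 4 + 4 + 1 + 3 + 2 + 6 = 20.
20 ÷ 10 = 2 complete bars with 0 left over.

2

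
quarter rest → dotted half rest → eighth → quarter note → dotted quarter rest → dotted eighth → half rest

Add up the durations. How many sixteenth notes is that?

Working in sixteenth notes: quarter rest = 4; dotted half rest = 12; eighth = 2; quarter note = 4; dotted quarter rest = 6; dotted eighth = 3; half rest = 8.
Total: 4 + 12 + 2 + 4 + 6 + 3 + 8 = 39 sixteenth notes.

39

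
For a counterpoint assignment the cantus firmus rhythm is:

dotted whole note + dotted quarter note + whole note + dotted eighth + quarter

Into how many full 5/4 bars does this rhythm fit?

2

One bar of 5/4 = 20 sixteenth notes.
Express everything in sixteenth notes: dotted whole note = 24; dotted quarter note = 6; whole note = 16; dotted eighth = 3; quarter = 4.
Adding: 24 + 6 + 16 + 3 + 4 = 53.
53 ÷ 20 = 2 complete bars with 13 left over.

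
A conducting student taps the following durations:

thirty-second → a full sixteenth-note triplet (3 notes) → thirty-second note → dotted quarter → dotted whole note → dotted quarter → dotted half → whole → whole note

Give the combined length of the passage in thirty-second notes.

166

Working in thirty-second notes: thirty-second = 1; a full sixteenth-note triplet (3 notes) (three triplet sixteenths span one eighth) = 4; thirty-second note = 1; dotted quarter = 12; dotted whole note = 48; dotted quarter = 12; dotted half = 24; whole = 32; whole note = 32.
Adding: 1 + 4 + 1 + 12 + 48 + 12 + 24 + 32 + 32 = 166 thirty-second notes.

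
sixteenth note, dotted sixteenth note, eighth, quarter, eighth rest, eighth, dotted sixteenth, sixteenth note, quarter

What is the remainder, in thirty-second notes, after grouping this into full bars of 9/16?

2

One bar of 9/16 = 18 thirty-second notes.
Working in thirty-second notes: sixteenth note = 2; dotted sixteenth note = 3; eighth = 4; quarter = 8; eighth rest = 4; eighth = 4; dotted sixteenth = 3; sixteenth note = 2; quarter = 8.
Altogether 2 + 3 + 4 + 8 + 4 + 4 + 3 + 2 + 8 = 38.
38 ÷ 18 = 2 complete bars with 2 thirty-second notes remaining.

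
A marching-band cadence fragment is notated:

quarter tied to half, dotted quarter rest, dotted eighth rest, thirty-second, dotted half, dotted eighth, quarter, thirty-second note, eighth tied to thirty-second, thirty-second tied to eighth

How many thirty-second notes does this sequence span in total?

92

In thirty-second notes: quarter tied to half (quarter + half) = 24; dotted quarter rest = 12; dotted eighth rest = 6; thirty-second = 1; dotted half = 24; dotted eighth = 6; quarter = 8; thirty-second note = 1; eighth tied to thirty-second (eighth + thirty-second) = 5; thirty-second tied to eighth (thirty-second + eighth) = 5.
Adding: 24 + 12 + 6 + 1 + 24 + 6 + 8 + 1 + 5 + 5 = 92 thirty-second notes.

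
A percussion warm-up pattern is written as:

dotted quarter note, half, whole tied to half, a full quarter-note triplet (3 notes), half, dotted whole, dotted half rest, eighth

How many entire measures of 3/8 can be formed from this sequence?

15

One bar of 3/8 = 3 eighth notes.
In eighth notes: dotted quarter note = 3; half = 4; whole tied to half (whole + half) = 12; a full quarter-note triplet (3 notes) (three triplet quarters span one half) = 4; half = 4; dotted whole = 12; dotted half rest = 6; eighth = 1.
Adding: 3 + 4 + 12 + 4 + 4 + 12 + 6 + 1 = 46.
46 ÷ 3 = 15 complete bars with 1 left over.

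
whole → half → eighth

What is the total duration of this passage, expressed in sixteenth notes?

Working in sixteenth notes: whole = 16; half = 8; eighth = 2.
Total: 16 + 8 + 2 = 26 sixteenth notes.

26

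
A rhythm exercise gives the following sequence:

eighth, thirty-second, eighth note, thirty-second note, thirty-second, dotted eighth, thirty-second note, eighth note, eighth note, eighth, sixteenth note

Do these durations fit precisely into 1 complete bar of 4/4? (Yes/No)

One bar of 4/4 = 32 thirty-second notes.
Express everything in thirty-second notes: eighth = 4; thirty-second = 1; eighth note = 4; thirty-second note = 1; thirty-second = 1; dotted eighth = 6; thirty-second note = 1; eighth note = 4; eighth note = 4; eighth = 4; sixteenth note = 2.
Adding: 4 + 1 + 4 + 1 + 1 + 6 + 1 + 4 + 4 + 4 + 2 = 32.
32 equals 32, so the answer is Yes.

Yes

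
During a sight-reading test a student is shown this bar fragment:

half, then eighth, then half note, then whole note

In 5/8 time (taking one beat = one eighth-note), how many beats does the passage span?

One eighth-note beat = 2 sixteenth notes.
In sixteenth notes: half = 8; eighth = 2; half note = 8; whole note = 16.
Total: 8 + 2 + 8 + 16 = 34.
34 ÷ 2 = 17 beats.

17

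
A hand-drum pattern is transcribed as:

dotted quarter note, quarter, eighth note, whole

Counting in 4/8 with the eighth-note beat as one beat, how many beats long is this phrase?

One eighth-note beat = 2 sixteenth notes.
Express everything in sixteenth notes: dotted quarter note = 6; quarter = 4; eighth note = 2; whole = 16.
Adding: 6 + 4 + 2 + 16 = 28.
28 ÷ 2 = 14 beats.

14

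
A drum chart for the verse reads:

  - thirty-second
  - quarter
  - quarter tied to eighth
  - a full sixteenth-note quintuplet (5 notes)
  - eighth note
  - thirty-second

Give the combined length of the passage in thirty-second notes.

Convert each value to thirty-second notes: thirty-second = 1; quarter = 8; quarter tied to eighth (quarter + eighth) = 12; a full sixteenth-note quintuplet (5 notes) (five quintuplet sixteenths span one quarter) = 8; eighth note = 4; thirty-second = 1.
Adding: 1 + 8 + 12 + 8 + 4 + 1 = 34 thirty-second notes.

34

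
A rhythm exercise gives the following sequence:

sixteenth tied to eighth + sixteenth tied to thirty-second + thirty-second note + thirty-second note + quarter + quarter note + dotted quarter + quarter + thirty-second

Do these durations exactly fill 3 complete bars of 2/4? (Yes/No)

One bar of 2/4 = 16 thirty-second notes, so 3 bars = 48.
Express everything in thirty-second notes: sixteenth tied to eighth (sixteenth + eighth) = 6; sixteenth tied to thirty-second (sixteenth + thirty-second) = 3; thirty-second note = 1; thirty-second note = 1; quarter = 8; quarter note = 8; dotted quarter = 12; quarter = 8; thirty-second = 1.
Total: 6 + 3 + 1 + 1 + 8 + 8 + 12 + 8 + 1 = 48.
48 equals 48, so the answer is Yes.

Yes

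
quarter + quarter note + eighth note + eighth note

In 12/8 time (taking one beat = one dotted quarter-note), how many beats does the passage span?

2

One dotted quarter-note beat = 3 eighth notes.
Convert each value to eighth notes: quarter = 2; quarter note = 2; eighth note = 1; eighth note = 1.
Sum: 2 + 2 + 1 + 1 = 6.
6 ÷ 3 = 2 beats.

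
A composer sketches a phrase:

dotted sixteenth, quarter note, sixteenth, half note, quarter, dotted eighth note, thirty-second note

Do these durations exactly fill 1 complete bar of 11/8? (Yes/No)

Yes

One bar of 11/8 = 44 thirty-second notes.
Each duration in thirty-second notes: dotted sixteenth = 3; quarter note = 8; sixteenth = 2; half note = 16; quarter = 8; dotted eighth note = 6; thirty-second note = 1.
Total: 3 + 8 + 2 + 16 + 8 + 6 + 1 = 44.
44 equals 44, so the answer is Yes.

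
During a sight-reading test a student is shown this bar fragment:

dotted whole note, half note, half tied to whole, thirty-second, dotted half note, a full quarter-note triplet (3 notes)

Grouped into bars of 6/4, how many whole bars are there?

3

One bar of 6/4 = 48 thirty-second notes.
Each duration in thirty-second notes: dotted whole note = 48; half note = 16; half tied to whole (half + whole) = 48; thirty-second = 1; dotted half note = 24; a full quarter-note triplet (3 notes) (three triplet quarters span one half) = 16.
Total: 48 + 16 + 48 + 1 + 24 + 16 = 153.
153 ÷ 48 = 3 complete bars with 9 left over.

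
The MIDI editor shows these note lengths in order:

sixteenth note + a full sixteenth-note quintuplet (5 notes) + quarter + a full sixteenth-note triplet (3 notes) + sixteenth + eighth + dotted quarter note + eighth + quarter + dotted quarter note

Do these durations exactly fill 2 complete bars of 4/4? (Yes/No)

Yes

One bar of 4/4 = 16 sixteenth notes, so 2 bars = 32.
Each duration in sixteenth notes: sixteenth note = 1; a full sixteenth-note quintuplet (5 notes) (five quintuplet sixteenths span one quarter) = 4; quarter = 4; a full sixteenth-note triplet (3 notes) (three triplet sixteenths span one eighth) = 2; sixteenth = 1; eighth = 2; dotted quarter note = 6; eighth = 2; quarter = 4; dotted quarter note = 6.
Altogether 1 + 4 + 4 + 2 + 1 + 2 + 6 + 2 + 4 + 6 = 32.
32 equals 32, so the answer is Yes.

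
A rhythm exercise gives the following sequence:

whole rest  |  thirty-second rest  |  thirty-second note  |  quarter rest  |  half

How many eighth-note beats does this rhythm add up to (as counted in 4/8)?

One eighth-note beat = 4 thirty-second notes.
Express everything in thirty-second notes: whole rest = 32; thirty-second rest = 1; thirty-second note = 1; quarter rest = 8; half = 16.
Altogether 32 + 1 + 1 + 8 + 16 = 58.
58 ÷ 4 = 14.5 beats.

14.5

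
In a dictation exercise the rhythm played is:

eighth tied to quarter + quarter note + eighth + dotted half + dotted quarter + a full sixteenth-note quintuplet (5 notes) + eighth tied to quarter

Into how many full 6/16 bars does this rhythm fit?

One bar of 6/16 = 3 eighth notes.
Express everything in eighth notes: eighth tied to quarter (eighth + quarter) = 3; quarter note = 2; eighth = 1; dotted half = 6; dotted quarter = 3; a full sixteenth-note quintuplet (5 notes) (five quintuplet sixteenths span one quarter) = 2; eighth tied to quarter (eighth + quarter) = 3.
Sum: 3 + 2 + 1 + 6 + 3 + 2 + 3 = 20.
20 ÷ 3 = 6 complete bars with 2 left over.

6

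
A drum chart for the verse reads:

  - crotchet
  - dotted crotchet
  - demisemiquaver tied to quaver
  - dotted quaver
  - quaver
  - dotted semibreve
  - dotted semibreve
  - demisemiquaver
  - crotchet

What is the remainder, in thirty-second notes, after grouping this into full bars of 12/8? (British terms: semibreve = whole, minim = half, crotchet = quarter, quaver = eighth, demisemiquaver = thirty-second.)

44

One bar of 12/8 = 48 thirty-second notes.
Each duration in thirty-second notes: crotchet = 8; dotted crotchet = 12; demisemiquaver tied to quaver (demisemiquaver + quaver) = 5; dotted quaver = 6; quaver = 4; dotted semibreve = 48; dotted semibreve = 48; demisemiquaver = 1; crotchet = 8.
Adding: 8 + 12 + 5 + 6 + 4 + 48 + 48 + 1 + 8 = 140.
140 ÷ 48 = 2 complete bars with 44 thirty-second notes remaining.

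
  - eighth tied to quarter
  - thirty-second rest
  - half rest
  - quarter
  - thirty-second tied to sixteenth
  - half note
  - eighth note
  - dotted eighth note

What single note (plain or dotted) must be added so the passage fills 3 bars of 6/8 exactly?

dotted eighth note

3 bars of 6/8 = 72 thirty-second notes.
Working in thirty-second notes: eighth tied to quarter (eighth + quarter) = 12; thirty-second rest = 1; half rest = 16; quarter = 8; thirty-second tied to sixteenth (thirty-second + sixteenth) = 3; half note = 16; eighth note = 4; dotted eighth note = 6.
Total: 12 + 1 + 16 + 8 + 3 + 16 + 4 + 6 = 66.
Remaining: 72 − 66 = 6 thirty-second notes, which is a dotted eighth note.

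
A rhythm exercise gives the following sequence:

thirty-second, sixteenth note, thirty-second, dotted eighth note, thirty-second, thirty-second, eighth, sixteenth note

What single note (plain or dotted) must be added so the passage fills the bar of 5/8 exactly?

The bar of 5/8 = 20 thirty-second notes.
Express everything in thirty-second notes: thirty-second = 1; sixteenth note = 2; thirty-second = 1; dotted eighth note = 6; thirty-second = 1; thirty-second = 1; eighth = 4; sixteenth note = 2.
Adding: 1 + 2 + 1 + 6 + 1 + 1 + 4 + 2 = 18.
Remaining: 20 − 18 = 2 thirty-second notes, which is a sixteenth note.

sixteenth note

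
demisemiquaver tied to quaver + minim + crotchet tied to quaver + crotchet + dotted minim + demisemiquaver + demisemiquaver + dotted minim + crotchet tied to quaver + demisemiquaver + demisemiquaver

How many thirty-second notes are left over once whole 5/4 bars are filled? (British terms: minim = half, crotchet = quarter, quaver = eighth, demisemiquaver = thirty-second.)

One bar of 5/4 = 40 thirty-second notes.
Working in thirty-second notes: demisemiquaver tied to quaver (demisemiquaver + quaver) = 5; minim = 16; crotchet tied to quaver (crotchet + quaver) = 12; crotchet = 8; dotted minim = 24; demisemiquaver = 1; demisemiquaver = 1; dotted minim = 24; crotchet tied to quaver (crotchet + quaver) = 12; demisemiquaver = 1; demisemiquaver = 1.
Altogether 5 + 16 + 12 + 8 + 24 + 1 + 1 + 24 + 12 + 1 + 1 = 105.
105 ÷ 40 = 2 complete bars with 25 thirty-second notes remaining.

25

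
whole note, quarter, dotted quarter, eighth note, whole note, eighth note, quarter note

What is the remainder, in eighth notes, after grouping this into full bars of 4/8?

1

One bar of 4/8 = 4 eighth notes.
Working in eighth notes: whole note = 8; quarter = 2; dotted quarter = 3; eighth note = 1; whole note = 8; eighth note = 1; quarter note = 2.
Altogether 8 + 2 + 3 + 1 + 8 + 1 + 2 = 25.
25 ÷ 4 = 6 complete bars with 1 eighth note remaining.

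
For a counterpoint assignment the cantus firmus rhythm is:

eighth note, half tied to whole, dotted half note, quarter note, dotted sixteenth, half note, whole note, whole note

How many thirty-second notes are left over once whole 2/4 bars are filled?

One bar of 2/4 = 16 thirty-second notes.
Working in thirty-second notes: eighth note = 4; half tied to whole (half + whole) = 48; dotted half note = 24; quarter note = 8; dotted sixteenth = 3; half note = 16; whole note = 32; whole note = 32.
Altogether 4 + 48 + 24 + 8 + 3 + 16 + 32 + 32 = 167.
167 ÷ 16 = 10 complete bars with 7 thirty-second notes remaining.

7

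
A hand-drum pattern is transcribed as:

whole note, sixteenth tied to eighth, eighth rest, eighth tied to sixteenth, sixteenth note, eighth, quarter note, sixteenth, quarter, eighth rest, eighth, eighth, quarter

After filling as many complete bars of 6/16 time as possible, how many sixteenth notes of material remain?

4

One bar of 6/16 = 6 sixteenth notes.
Convert each value to sixteenth notes: whole note = 16; sixteenth tied to eighth (sixteenth + eighth) = 3; eighth rest = 2; eighth tied to sixteenth (eighth + sixteenth) = 3; sixteenth note = 1; eighth = 2; quarter note = 4; sixteenth = 1; quarter = 4; eighth rest = 2; eighth = 2; eighth = 2; quarter = 4.
Altogether 16 + 3 + 2 + 3 + 1 + 2 + 4 + 1 + 4 + 2 + 2 + 2 + 4 = 46.
46 ÷ 6 = 7 complete bars with 4 sixteenth notes remaining.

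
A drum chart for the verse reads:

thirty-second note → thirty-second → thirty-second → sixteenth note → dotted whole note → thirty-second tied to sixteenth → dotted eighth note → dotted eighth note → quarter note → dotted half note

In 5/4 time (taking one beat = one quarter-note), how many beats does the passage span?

One quarter-note beat = 8 thirty-second notes.
Working in thirty-second notes: thirty-second note = 1; thirty-second = 1; thirty-second = 1; sixteenth note = 2; dotted whole note = 48; thirty-second tied to sixteenth (thirty-second + sixteenth) = 3; dotted eighth note = 6; dotted eighth note = 6; quarter note = 8; dotted half note = 24.
Total: 1 + 1 + 1 + 2 + 48 + 3 + 6 + 6 + 8 + 24 = 100.
100 ÷ 8 = 12.5 beats.

12.5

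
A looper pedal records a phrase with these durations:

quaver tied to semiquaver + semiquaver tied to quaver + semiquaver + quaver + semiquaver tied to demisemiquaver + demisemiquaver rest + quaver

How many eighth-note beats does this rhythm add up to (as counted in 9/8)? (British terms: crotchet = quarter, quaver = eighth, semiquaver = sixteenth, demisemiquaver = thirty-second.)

One eighth-note beat = 4 thirty-second notes.
Convert each value to thirty-second notes: quaver tied to semiquaver (quaver + semiquaver) = 6; semiquaver tied to quaver (semiquaver + quaver) = 6; semiquaver = 2; quaver = 4; semiquaver tied to demisemiquaver (semiquaver + demisemiquaver) = 3; demisemiquaver rest = 1; quaver = 4.
Total: 6 + 6 + 2 + 4 + 3 + 1 + 4 = 26.
26 ÷ 4 = 6.5 beats.

6.5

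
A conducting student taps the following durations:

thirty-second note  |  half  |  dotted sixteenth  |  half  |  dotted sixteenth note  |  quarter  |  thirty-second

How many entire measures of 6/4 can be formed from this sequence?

1

One bar of 6/4 = 48 thirty-second notes.
Express everything in thirty-second notes: thirty-second note = 1; half = 16; dotted sixteenth = 3; half = 16; dotted sixteenth note = 3; quarter = 8; thirty-second = 1.
Adding: 1 + 16 + 3 + 16 + 3 + 8 + 1 = 48.
48 ÷ 48 = 1 complete bar with 0 left over.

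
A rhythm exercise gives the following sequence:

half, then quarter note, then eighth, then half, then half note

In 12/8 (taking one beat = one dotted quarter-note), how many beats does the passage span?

5

One dotted quarter-note beat = 3 eighth notes.
Express everything in eighth notes: half = 4; quarter note = 2; eighth = 1; half = 4; half note = 4.
Altogether 4 + 2 + 1 + 4 + 4 = 15.
15 ÷ 3 = 5 beats.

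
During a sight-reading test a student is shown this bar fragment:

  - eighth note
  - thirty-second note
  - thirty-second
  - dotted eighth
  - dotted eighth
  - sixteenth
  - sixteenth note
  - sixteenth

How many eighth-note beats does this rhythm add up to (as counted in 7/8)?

One eighth-note beat = 4 thirty-second notes.
In thirty-second notes: eighth note = 4; thirty-second note = 1; thirty-second = 1; dotted eighth = 6; dotted eighth = 6; sixteenth = 2; sixteenth note = 2; sixteenth = 2.
Altogether 4 + 1 + 1 + 6 + 6 + 2 + 2 + 2 = 24.
24 ÷ 4 = 6 beats.

6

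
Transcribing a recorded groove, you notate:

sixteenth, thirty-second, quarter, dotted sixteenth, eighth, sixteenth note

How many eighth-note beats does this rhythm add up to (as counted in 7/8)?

One eighth-note beat = 4 thirty-second notes.
Convert each value to thirty-second notes: sixteenth = 2; thirty-second = 1; quarter = 8; dotted sixteenth = 3; eighth = 4; sixteenth note = 2.
Adding: 2 + 1 + 8 + 3 + 4 + 2 = 20.
20 ÷ 4 = 5 beats.

5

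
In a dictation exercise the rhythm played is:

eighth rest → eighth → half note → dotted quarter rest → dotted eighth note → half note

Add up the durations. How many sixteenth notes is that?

29

Convert each value to sixteenth notes: eighth rest = 2; eighth = 2; half note = 8; dotted quarter rest = 6; dotted eighth note = 3; half note = 8.
Total: 2 + 2 + 8 + 6 + 3 + 8 = 29 sixteenth notes.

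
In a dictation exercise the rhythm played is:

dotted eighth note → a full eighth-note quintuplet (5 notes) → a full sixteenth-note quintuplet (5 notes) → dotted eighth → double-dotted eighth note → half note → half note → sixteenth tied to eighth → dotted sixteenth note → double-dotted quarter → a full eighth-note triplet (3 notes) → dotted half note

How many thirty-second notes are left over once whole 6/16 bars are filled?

10

One bar of 6/16 = 12 thirty-second notes.
Convert each value to thirty-second notes: dotted eighth note = 6; a full eighth-note quintuplet (5 notes) (five quintuplet eighths span one half) = 16; a full sixteenth-note quintuplet (5 notes) (five quintuplet sixteenths span one quarter) = 8; dotted eighth = 6; double-dotted eighth note = 7; half note = 16; half note = 16; sixteenth tied to eighth (sixteenth + eighth) = 6; dotted sixteenth note = 3; double-dotted quarter = 14; a full eighth-note triplet (3 notes) (three triplet eighths span one quarter) = 8; dotted half note = 24.
Altogether 6 + 16 + 8 + 6 + 7 + 16 + 16 + 6 + 3 + 14 + 8 + 24 = 130.
130 ÷ 12 = 10 complete bars with 10 thirty-second notes remaining.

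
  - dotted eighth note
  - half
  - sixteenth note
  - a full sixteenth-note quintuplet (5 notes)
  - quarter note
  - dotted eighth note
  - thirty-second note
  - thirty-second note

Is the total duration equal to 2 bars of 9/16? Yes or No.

One bar of 9/16 = 18 thirty-second notes, so 2 bars = 36.
Convert each value to thirty-second notes: dotted eighth note = 6; half = 16; sixteenth note = 2; a full sixteenth-note quintuplet (5 notes) (five quintuplet sixteenths span one quarter) = 8; quarter note = 8; dotted eighth note = 6; thirty-second note = 1; thirty-second note = 1.
Sum: 6 + 16 + 2 + 8 + 8 + 6 + 1 + 1 = 48.
48 exceeds 36, so the answer is No.

No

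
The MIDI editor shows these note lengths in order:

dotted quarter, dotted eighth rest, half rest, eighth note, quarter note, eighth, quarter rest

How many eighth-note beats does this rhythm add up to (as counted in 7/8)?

One eighth-note beat = 2 sixteenth notes.
Working in sixteenth notes: dotted quarter = 6; dotted eighth rest = 3; half rest = 8; eighth note = 2; quarter note = 4; eighth = 2; quarter rest = 4.
Adding: 6 + 3 + 8 + 2 + 4 + 2 + 4 = 29.
29 ÷ 2 = 14.5 beats.

14.5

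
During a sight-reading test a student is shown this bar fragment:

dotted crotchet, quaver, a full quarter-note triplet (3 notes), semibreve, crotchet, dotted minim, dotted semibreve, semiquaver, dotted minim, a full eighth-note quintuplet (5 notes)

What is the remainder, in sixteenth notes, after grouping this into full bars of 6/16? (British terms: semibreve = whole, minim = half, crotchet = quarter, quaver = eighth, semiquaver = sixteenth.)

One bar of 6/16 = 6 sixteenth notes.
Convert each value to sixteenth notes: dotted crotchet = 6; quaver = 2; a full quarter-note triplet (3 notes) (three triplet quarters span one half) = 8; semibreve = 16; crotchet = 4; dotted minim = 12; dotted semibreve = 24; semiquaver = 1; dotted minim = 12; a full eighth-note quintuplet (5 notes) (five quintuplet eighths span one half) = 8.
Adding: 6 + 2 + 8 + 16 + 4 + 12 + 24 + 1 + 12 + 8 = 93.
93 ÷ 6 = 15 complete bars with 3 sixteenth notes remaining.

3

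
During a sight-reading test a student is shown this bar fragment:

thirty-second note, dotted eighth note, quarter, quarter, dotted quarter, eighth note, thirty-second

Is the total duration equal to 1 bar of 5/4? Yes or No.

Yes

One bar of 5/4 = 40 thirty-second notes.
Convert each value to thirty-second notes: thirty-second note = 1; dotted eighth note = 6; quarter = 8; quarter = 8; dotted quarter = 12; eighth note = 4; thirty-second = 1.
Altogether 1 + 6 + 8 + 8 + 12 + 4 + 1 = 40.
40 equals 40, so the answer is Yes.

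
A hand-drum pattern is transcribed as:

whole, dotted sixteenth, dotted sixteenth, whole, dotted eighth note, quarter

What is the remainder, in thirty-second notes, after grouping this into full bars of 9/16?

One bar of 9/16 = 18 thirty-second notes.
Convert each value to thirty-second notes: whole = 32; dotted sixteenth = 3; dotted sixteenth = 3; whole = 32; dotted eighth note = 6; quarter = 8.
Sum: 32 + 3 + 3 + 32 + 6 + 8 = 84.
84 ÷ 18 = 4 complete bars with 12 thirty-second notes remaining.

12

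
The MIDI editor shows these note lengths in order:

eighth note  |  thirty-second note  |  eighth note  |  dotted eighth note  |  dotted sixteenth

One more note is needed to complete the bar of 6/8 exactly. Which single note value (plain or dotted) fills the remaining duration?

The bar of 6/8 = 24 thirty-second notes.
Each duration in thirty-second notes: eighth note = 4; thirty-second note = 1; eighth note = 4; dotted eighth note = 6; dotted sixteenth = 3.
Altogether 4 + 1 + 4 + 6 + 3 = 18.
Remaining: 24 − 18 = 6 thirty-second notes, which is a dotted eighth note.

dotted eighth note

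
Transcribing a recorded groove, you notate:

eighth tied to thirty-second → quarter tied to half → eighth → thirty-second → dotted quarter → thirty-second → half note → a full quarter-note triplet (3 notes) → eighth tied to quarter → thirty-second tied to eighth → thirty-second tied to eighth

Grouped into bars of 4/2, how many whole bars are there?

One bar of 4/2 = 64 thirty-second notes.
Working in thirty-second notes: eighth tied to thirty-second (eighth + thirty-second) = 5; quarter tied to half (quarter + half) = 24; eighth = 4; thirty-second = 1; dotted quarter = 12; thirty-second = 1; half note = 16; a full quarter-note triplet (3 notes) (three triplet quarters span one half) = 16; eighth tied to quarter (eighth + quarter) = 12; thirty-second tied to eighth (thirty-second + eighth) = 5; thirty-second tied to eighth (thirty-second + eighth) = 5.
Adding: 5 + 24 + 4 + 1 + 12 + 1 + 16 + 16 + 12 + 5 + 5 = 101.
101 ÷ 64 = 1 complete bar with 37 left over.

1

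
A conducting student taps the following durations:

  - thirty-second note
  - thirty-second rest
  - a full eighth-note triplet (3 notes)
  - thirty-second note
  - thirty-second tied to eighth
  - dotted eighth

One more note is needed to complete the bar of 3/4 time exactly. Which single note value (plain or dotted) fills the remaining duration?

The bar of 3/4 = 24 thirty-second notes.
Working in thirty-second notes: thirty-second note = 1; thirty-second rest = 1; a full eighth-note triplet (3 notes) (three triplet eighths span one quarter) = 8; thirty-second note = 1; thirty-second tied to eighth (thirty-second + eighth) = 5; dotted eighth = 6.
Adding: 1 + 1 + 8 + 1 + 5 + 6 = 22.
Remaining: 24 − 22 = 2 thirty-second notes, which is a sixteenth note.

sixteenth note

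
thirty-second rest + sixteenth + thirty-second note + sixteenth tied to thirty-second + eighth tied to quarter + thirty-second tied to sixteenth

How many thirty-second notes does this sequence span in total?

22

Express everything in thirty-second notes: thirty-second rest = 1; sixteenth = 2; thirty-second note = 1; sixteenth tied to thirty-second (sixteenth + thirty-second) = 3; eighth tied to quarter (eighth + quarter) = 12; thirty-second tied to sixteenth (thirty-second + sixteenth) = 3.
Adding: 1 + 2 + 1 + 3 + 12 + 3 = 22 thirty-second notes.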